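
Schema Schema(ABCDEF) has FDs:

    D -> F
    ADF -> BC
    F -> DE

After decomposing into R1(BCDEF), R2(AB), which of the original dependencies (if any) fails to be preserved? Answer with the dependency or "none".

Check ADF → BC: no single fragment contains all of {ABCDF}, and the restricted closure of {ADF} across the fragments never reaches {BC}.
D → F is preserved.
F → DE is preserved.

ADF -> BC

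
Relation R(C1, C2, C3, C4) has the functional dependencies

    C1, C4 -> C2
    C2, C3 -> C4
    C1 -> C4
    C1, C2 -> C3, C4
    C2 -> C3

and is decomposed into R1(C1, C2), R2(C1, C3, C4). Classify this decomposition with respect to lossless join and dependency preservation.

lossless but not dependency-preserving

Lossless test: (C1)⁺ = {C1, C2, C3, C4}, which contains all of one fragment — lossless.
Dependency preservation: the restricted closure of {C2, C3} across the fragments never reaches {C4}, so C2, C3 → C4 cannot be enforced without a join — not preserved.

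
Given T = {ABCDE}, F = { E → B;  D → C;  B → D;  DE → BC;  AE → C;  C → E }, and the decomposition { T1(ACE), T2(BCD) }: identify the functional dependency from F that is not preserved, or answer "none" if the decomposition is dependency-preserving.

none

E → B: restricted closure across fragments reaches B.
D → C lies within T2.
B → D lies within T2.
DE → BC: restricted closure across fragments reaches BC.
AE → C lies within T1.
C → E lies within T1.
Every dependency is enforceable on the fragments, so the decomposition is dependency-preserving.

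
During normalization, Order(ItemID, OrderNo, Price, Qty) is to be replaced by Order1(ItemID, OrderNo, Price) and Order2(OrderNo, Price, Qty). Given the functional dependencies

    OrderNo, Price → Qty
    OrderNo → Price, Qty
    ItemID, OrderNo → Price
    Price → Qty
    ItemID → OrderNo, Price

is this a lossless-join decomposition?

Common attributes: Order1 ∩ Order2 = {OrderNo, Price}.
Closure of {OrderNo, Price}: OrderNo, Price → Qty applies, adding Qty. So (OrderNo, Price)⁺ = {OrderNo, Price, Qty}.
This closure contains every attribute of Order2, so Order1 ∩ Order2 → Order2. The join is lossless.

Yes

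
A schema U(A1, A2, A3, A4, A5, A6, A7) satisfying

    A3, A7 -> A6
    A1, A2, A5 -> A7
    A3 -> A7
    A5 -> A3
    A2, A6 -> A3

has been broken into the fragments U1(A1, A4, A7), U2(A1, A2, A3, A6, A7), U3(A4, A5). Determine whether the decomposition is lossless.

Chase test. Columns are A1, A2, A3, A4, A5, A6, A7; row i has aⱼ where attribute j ∈ Ui, else bᵢⱼ.
Initial tableau (one row per fragment):
  row 1: a1 b12 b13 a4 b15 b16 a7
  row 2: a1 a2 a3 b24 b25 a6 a7
  row 3: b31 b32 b33 a4 a5 b36 b37
No row becomes fully distinguished — the join is lossy.

No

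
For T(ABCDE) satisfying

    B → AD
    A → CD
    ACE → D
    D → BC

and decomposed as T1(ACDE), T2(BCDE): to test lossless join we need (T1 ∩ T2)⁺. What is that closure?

ABCDE

T1 ∩ T2 = {CDE}.
D → BC applies, adding B
B → AD applies, adding A
Closure: {ABCDE}.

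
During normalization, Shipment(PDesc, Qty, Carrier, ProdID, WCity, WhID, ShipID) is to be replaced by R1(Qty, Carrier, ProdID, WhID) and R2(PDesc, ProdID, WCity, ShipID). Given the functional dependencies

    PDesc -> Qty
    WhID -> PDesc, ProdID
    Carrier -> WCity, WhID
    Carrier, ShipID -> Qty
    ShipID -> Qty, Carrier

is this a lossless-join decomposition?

Common attributes: R1 ∩ R2 = {ProdID}.
No dependency enlarges {ProdID}, so (ProdID)⁺ = {ProdID}.
The closure contains neither all of R1 = {Qty, Carrier, ProdID, WhID} nor all of R2 = {PDesc, ProdID, WCity, ShipID}, so the common attributes are not a superkey of either fragment. The join is lossy.

No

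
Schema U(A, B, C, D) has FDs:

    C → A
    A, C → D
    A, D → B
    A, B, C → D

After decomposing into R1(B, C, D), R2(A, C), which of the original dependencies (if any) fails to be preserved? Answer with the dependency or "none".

A, D → B

Check A, D → B: no single fragment contains all of {A, B, D}, and the restricted closure of {A, D} across the fragments never reaches {B}.
C → A is preserved.
A, C → D is preserved.
A, B, C → D is preserved.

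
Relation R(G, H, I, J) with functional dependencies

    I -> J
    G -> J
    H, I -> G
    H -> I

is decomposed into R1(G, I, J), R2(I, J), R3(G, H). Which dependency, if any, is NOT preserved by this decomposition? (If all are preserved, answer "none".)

H -> I

Check H → I: no single fragment contains all of {H, I}, and the restricted closure of {H} across the fragments never reaches {I}.
I → J is preserved.
G → J is preserved.
H, I → G is preserved.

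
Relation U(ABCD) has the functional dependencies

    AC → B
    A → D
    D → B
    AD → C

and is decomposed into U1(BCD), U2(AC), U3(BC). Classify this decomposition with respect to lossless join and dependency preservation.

lossy and not dependency-preserving

Lossless test (chase): applying each FD to every pair of rows produces no changes in the tableau, so no row becomes fully distinguished — the join is lossy.
Dependency preservation: the restricted closure of {AC} across the fragments never reaches {B}, so AC → B cannot be enforced without a join — not preserved.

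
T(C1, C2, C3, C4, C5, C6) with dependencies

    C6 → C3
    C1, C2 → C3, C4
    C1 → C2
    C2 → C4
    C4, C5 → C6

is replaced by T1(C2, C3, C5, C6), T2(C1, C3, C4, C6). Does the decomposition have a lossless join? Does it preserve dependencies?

lossy and not dependency-preserving

Lossless test: (C3, C6)⁺ = {C3, C6}, which is a superkey of neither fragment — lossy.
Dependency preservation: the restricted closure of {C1} across the fragments never reaches {C2}, so C1 → C2 cannot be enforced without a join — not preserved.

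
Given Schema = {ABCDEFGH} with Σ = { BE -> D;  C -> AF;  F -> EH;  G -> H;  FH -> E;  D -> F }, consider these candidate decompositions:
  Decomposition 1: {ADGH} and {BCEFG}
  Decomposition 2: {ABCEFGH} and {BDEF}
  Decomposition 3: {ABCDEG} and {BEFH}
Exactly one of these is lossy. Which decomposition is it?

Decomposition 1

Decomposition 1: common = {G}, closure = {GH} → lossy.
Decomposition 2: common = {BEF}, closure = {BDEFH} → lossless.
Decomposition 3: common = {BE}, closure = {BDEFH} → lossless.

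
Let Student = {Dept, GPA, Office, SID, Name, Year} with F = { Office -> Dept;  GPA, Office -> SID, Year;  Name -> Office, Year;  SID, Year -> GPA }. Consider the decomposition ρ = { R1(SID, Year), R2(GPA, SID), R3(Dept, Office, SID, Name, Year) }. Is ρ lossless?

No

Chase test. Columns are Dept, GPA, Office, SID, Name, Year; row i has aⱼ where attribute j ∈ Ri, else bᵢⱼ.
Initial tableau (one row per fragment):
  row 1: b11 b12 b13 a4 b15 a6
  row 2: b21 a2 b23 a4 b25 b26
  row 3: a1 b32 a3 a4 a5 a6
Rows 1 and 3 agree on SID, Year; apply SID, Year→GPA and equate their GPA entries.
No row becomes fully distinguished — the join is lossy.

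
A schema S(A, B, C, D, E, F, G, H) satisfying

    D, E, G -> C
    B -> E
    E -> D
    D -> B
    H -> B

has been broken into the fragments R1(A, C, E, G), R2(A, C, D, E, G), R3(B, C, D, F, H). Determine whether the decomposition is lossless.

No

Chase test. Columns are A, B, C, D, E, F, G, H; row i has aⱼ where attribute j ∈ Ri, else bᵢⱼ.
Initial tableau (one row per fragment):
  row 1: a1 b12 a3 b14 a5 b16 a7 b18
  row 2: a1 b22 a3 a4 a5 b26 a7 b28
  row 3: b31 a2 a3 a4 b35 a6 b37 a8
Rows 1 and 2 agree on E; apply E→D and equate their D entries.
Rows 1 and 2 agree on D; apply D→B and equate their B entries.
Rows 1 and 3 agree on D; apply D→B and equate their B entries.
Rows 1 and 3 agree on B; apply B→E and equate their E entries.
No row becomes fully distinguished — the join is lossy.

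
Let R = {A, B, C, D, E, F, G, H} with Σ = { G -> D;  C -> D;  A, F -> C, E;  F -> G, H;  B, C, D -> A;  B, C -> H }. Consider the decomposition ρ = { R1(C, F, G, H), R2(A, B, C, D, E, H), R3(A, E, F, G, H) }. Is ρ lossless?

No

Chase test. Columns are A, B, C, D, E, F, G, H; row i has aⱼ where attribute j ∈ Ri, else bᵢⱼ.
Initial tableau (one row per fragment):
  row 1: b11 b12 a3 b14 b15 a6 a7 a8
  row 2: a1 a2 a3 a4 a5 b26 b27 a8
  row 3: a1 b32 b33 b34 a5 a6 a7 a8
Rows 1 and 3 agree on G; apply G→D and equate their D entries.
Rows 1 and 2 agree on C; apply C→D and equate their D entries.
No row becomes fully distinguished — the join is lossy.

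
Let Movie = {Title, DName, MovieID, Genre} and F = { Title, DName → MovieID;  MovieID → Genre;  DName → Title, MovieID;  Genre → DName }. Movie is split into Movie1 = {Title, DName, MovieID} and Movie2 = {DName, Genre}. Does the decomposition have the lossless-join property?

Yes

Common attributes: Movie1 ∩ Movie2 = {DName}.
Closure of {DName}: DName → Title, MovieID applies, adding Title, MovieID; MovieID → Genre applies, adding Genre. So (DName)⁺ = {Title, DName, MovieID, Genre}.
This closure contains every attribute of Movie1, so Movie1 ∩ Movie2 → Movie1. The join is lossless.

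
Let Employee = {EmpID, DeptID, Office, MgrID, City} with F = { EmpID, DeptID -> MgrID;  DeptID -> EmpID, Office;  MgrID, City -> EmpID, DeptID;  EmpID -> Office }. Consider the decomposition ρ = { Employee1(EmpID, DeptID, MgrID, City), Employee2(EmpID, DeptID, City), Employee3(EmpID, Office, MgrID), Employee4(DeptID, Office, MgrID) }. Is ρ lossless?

Yes

Chase test. Columns are EmpID, DeptID, Office, MgrID, City; row i has aⱼ where attribute j ∈ Employeei, else bᵢⱼ.
Initial tableau (one row per fragment):
  row 1: a1 a2 b13 a4 a5
  row 2: a1 a2 b23 b24 a5
  row 3: a1 b32 a3 a4 b35
  row 4: b41 a2 a3 a4 b45
Rows 1 and 2 agree on EmpID, DeptID; apply EmpID, DeptID→MgrID and equate their MgrID entries.
Rows 1 and 2 agree on DeptID; apply DeptID→EmpID, Office and equate their EmpID, Office entries.
Rows 1 and 4 agree on DeptID; apply DeptID→EmpID, Office and equate their EmpID, Office entries.
Row 1 is now all distinguished symbols — the join is lossless.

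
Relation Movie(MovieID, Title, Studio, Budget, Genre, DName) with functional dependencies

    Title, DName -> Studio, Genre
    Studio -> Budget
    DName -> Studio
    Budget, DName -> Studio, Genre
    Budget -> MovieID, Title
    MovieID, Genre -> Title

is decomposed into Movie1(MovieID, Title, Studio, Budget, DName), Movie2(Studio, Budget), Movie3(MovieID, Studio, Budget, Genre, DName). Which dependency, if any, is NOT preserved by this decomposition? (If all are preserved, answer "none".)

MovieID, Genre -> Title

Check MovieID, Genre → Title: no single fragment contains all of {MovieID, Title, Genre}, and the restricted closure of {MovieID, Genre} across the fragments never reaches {Title}.
Title, DName → Studio, Genre is preserved.
Studio → Budget is preserved.
DName → Studio is preserved.
Budget, DName → Studio, Genre is preserved.
Budget → MovieID, Title is preserved.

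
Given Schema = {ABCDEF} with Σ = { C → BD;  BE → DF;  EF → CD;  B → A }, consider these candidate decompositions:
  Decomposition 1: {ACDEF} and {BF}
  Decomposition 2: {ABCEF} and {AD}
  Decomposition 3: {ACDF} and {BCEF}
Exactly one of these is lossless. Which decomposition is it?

Decomposition 3

Decomposition 1: common = {F}, closure = {F} → lossy.
Decomposition 2: common = {A}, closure = {A} → lossy.
Decomposition 3: common = {CF}, closure = {ABCDF} → lossless.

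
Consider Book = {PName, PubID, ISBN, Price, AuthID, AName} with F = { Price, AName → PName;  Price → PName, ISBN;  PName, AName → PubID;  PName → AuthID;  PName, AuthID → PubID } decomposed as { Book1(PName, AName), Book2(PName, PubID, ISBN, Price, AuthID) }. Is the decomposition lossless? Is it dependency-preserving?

Lossless test: (PName)⁺ = {PName, PubID, AuthID}, which is a superkey of neither fragment — lossy.
Dependency preservation: Price, AName → PName; PName, AName → PubID are not contained in any single fragment, but the restricted closure of each left-hand side across the fragments still reaches the right-hand side; the remaining FDs each lie inside some fragment. All dependencies are preserved.

lossy but dependency-preserving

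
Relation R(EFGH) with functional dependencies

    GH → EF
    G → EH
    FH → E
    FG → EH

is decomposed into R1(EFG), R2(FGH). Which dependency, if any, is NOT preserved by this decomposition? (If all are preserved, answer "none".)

FH → E

Check FH → E: no single fragment contains all of {EFH}, and the restricted closure of {FH} across the fragments never reaches {E}.
GH → EF is preserved.
G → EH is preserved.
FG → EH is preserved.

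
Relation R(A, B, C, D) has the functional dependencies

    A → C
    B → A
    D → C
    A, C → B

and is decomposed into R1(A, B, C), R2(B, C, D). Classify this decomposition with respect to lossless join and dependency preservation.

lossless and dependency-preserving

Lossless test: (B, C)⁺ = {A, B, C}, which contains all of one fragment — lossless.
Dependency preservation: every FD's attributes lie within a single fragment, so each can be enforced locally — preserved.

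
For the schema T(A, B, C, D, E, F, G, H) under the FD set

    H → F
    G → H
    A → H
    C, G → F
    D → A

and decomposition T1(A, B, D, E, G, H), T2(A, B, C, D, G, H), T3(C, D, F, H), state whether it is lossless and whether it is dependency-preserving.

Lossless test (chase): Rows 1 and 2 agree on H; apply H→F and equate their F entries. Rows 1 and 3 agree on H; apply H→F and equate their F entries. Rows 1 and 3 agree on D; apply D→A and equate their A entries. No row becomes fully distinguished — the join is lossy.
Dependency preservation: C, G → F is not contained in any single fragment, but the restricted closure of its left-hand side across the fragments still reaches the right-hand side; the remaining FDs each lie inside some fragment. All dependencies are preserved.

lossy but dependency-preserving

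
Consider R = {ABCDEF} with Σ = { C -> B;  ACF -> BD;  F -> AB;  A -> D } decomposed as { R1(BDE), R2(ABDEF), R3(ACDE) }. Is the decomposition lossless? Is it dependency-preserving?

lossy and not dependency-preserving

Lossless test (chase): applying each FD to every pair of rows produces no changes in the tableau, so no row becomes fully distinguished — the join is lossy.
Dependency preservation: the restricted closure of {C} across the fragments never reaches {B}, so C → B cannot be enforced without a join — not preserved.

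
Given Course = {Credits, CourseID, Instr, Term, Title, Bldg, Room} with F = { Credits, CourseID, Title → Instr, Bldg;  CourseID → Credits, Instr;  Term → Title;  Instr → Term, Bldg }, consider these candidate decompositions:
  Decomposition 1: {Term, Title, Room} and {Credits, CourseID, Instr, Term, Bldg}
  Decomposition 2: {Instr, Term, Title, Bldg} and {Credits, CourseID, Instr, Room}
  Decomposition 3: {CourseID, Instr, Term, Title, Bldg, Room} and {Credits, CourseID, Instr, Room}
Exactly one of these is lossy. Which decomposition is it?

Decomposition 1

Decomposition 1: common = {Term}, closure = {Term, Title} → lossy.
Decomposition 2: common = {Instr}, closure = {Instr, Term, Title, Bldg} → lossless.
Decomposition 3: common = {CourseID, Instr, Room}, closure = {Credits, CourseID, Instr, Term, Title, Bldg, Room} → lossless.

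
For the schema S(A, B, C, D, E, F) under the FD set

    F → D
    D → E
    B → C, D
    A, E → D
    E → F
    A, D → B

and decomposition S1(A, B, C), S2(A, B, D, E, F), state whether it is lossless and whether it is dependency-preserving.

lossless and dependency-preserving

Lossless test: (A, B)⁺ = {A, B, C, D, E, F}, which contains all of one fragment — lossless.
Dependency preservation: B → C, D is not contained in any single fragment, but the restricted closure of its left-hand side across the fragments still reaches the right-hand side; the remaining FDs each lie inside some fragment. All dependencies are preserved.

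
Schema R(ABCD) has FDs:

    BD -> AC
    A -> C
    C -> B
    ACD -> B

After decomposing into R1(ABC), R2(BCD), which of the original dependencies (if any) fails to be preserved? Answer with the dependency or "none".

Check BD → AC: no single fragment contains all of {ABCD}, and the restricted closure of {BD} across the fragments never reaches {AC}.
A → C is preserved.
C → B is preserved.
ACD → B is preserved.

BD -> AC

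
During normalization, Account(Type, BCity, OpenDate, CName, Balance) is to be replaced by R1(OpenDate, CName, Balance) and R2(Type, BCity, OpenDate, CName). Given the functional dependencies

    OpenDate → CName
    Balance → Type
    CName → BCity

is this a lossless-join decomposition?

Common attributes: R1 ∩ R2 = {OpenDate, CName}.
Closure of {OpenDate, CName}: CName → BCity applies, adding BCity. So (OpenDate, CName)⁺ = {BCity, OpenDate, CName}.
The closure contains neither all of R1 = {OpenDate, CName, Balance} nor all of R2 = {Type, BCity, OpenDate, CName}, so the common attributes are not a superkey of either fragment. The join is lossy.

No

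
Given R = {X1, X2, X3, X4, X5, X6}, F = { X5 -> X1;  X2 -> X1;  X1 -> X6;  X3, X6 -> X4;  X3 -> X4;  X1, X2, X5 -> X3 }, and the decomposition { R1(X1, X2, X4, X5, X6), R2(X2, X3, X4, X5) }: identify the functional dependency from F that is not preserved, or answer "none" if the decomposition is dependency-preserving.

none

X5 → X1 lies within R1.
X2 → X1 lies within R1.
X1 → X6 lies within R1.
X3, X6 → X4: restricted closure across fragments reaches X4.
X3 → X4 lies within R2.
X1, X2, X5 → X3: restricted closure across fragments reaches X3.
Every dependency is enforceable on the fragments, so the decomposition is dependency-preserving.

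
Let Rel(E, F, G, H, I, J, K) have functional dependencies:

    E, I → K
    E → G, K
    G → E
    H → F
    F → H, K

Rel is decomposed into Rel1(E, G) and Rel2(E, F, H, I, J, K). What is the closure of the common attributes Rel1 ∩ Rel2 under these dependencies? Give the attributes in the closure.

E, G, K

Rel1 ∩ Rel2 = {E}.
E → G, K applies, adding G, K
Closure: {E, G, K}.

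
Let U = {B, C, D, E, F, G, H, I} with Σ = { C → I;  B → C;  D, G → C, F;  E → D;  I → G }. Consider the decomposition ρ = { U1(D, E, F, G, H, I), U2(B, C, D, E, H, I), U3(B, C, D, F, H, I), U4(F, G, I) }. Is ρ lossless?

Chase test. Columns are B, C, D, E, F, G, H, I; row i has aⱼ where attribute j ∈ Ui, else bᵢⱼ.
Initial tableau (one row per fragment):
  row 1: b11 b12 a3 a4 a5 a6 a7 a8
  row 2: a1 a2 a3 a4 b25 b26 a7 a8
  row 3: a1 a2 a3 b34 a5 b36 a7 a8
  row 4: b41 b42 b43 b44 a5 a6 b47 a8
Rows 1 and 2 agree on I; apply I→G and equate their G entries.
Rows 1 and 3 agree on I; apply I→G and equate their G entries.
Rows 1 and 2 agree on D, G; apply D, G→C, F and equate their C, F entries.
Row 2 is now all distinguished symbols — the join is lossless.

Yes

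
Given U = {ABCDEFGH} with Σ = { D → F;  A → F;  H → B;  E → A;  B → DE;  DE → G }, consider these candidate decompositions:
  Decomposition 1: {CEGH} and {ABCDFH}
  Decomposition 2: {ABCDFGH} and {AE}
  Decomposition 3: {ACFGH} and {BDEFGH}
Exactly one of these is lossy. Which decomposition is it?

Decomposition 1: common = {CH}, closure = {ABCDEFGH} → lossless.
Decomposition 2: common = {A}, closure = {AF} → lossy.
Decomposition 3: common = {FGH}, closure = {ABDEFGH} → lossless.

Decomposition 2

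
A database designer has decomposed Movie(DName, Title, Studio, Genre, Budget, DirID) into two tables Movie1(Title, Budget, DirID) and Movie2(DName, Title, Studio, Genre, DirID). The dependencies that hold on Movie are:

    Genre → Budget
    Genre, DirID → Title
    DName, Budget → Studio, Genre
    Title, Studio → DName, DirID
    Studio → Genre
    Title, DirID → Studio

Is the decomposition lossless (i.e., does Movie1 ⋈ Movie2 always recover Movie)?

Common attributes: Movie1 ∩ Movie2 = {Title, DirID}.
Closure of {Title, DirID}: Title, DirID → Studio applies, adding Studio; Title, Studio → DName, DirID applies, adding DName; Studio → Genre applies, adding Genre; Genre → Budget applies, adding Budget. So (Title, DirID)⁺ = {DName, Title, Studio, Genre, Budget, DirID}.
This closure contains every attribute of Movie1, so Movie1 ∩ Movie2 → Movie1. The join is lossless.

Yes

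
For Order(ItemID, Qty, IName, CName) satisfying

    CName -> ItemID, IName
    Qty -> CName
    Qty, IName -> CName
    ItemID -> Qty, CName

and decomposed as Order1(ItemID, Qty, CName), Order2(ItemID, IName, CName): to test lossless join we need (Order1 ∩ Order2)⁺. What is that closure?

Order1 ∩ Order2 = {ItemID, CName}.
CName → ItemID, IName applies, adding IName
ItemID → Qty, CName applies, adding Qty
Closure: {ItemID, Qty, IName, CName}.

ItemID, Qty, IName, CName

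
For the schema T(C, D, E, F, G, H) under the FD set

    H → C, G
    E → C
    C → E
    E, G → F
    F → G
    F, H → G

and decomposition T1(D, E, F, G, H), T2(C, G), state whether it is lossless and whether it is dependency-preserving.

Lossless test: (G)⁺ = {G}, which is a superkey of neither fragment — lossy.
Dependency preservation: the restricted closure of {H} across the fragments never reaches {C, G}, so H → C, G cannot be enforced without a join — not preserved.

lossy and not dependency-preserving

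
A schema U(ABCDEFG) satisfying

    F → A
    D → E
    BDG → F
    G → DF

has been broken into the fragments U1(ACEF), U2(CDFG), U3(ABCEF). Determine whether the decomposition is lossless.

No

Chase test. Columns are ABCDEFG; row i has aⱼ where attribute j ∈ Ui, else bᵢⱼ.
Initial tableau (one row per fragment):
  row 1: a1 b12 a3 b14 a5 a6 b17
  row 2: b21 b22 a3 a4 b25 a6 a7
  row 3: a1 a2 a3 b34 a5 a6 b37
Rows 1 and 2 agree on F; apply F→A and equate their A entries.
No row becomes fully distinguished — the join is lossy.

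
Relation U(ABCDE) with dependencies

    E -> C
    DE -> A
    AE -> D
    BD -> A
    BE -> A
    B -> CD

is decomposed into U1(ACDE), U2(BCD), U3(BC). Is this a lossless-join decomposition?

Chase test. Columns are ABCDE; row i has aⱼ where attribute j ∈ Ui, else bᵢⱼ.
Initial tableau (one row per fragment):
  row 1: a1 b12 a3 a4 a5
  row 2: b21 a2 a3 a4 b25
  row 3: b31 a2 a3 b34 b35
Rows 2 and 3 agree on B; apply B→CD and equate their CD entries.
Rows 2 and 3 agree on BD; apply BD→A and equate their A entries.
No row becomes fully distinguished — the join is lossy.

No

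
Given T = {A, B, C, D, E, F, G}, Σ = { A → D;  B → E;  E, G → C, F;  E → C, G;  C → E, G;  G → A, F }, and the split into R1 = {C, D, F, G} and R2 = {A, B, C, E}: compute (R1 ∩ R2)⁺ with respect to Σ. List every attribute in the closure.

A, C, D, E, F, G

R1 ∩ R2 = {C}.
C → E, G applies, adding E, G
G → A, F applies, adding A, F
A → D applies, adding D
Closure: {A, C, D, E, F, G}.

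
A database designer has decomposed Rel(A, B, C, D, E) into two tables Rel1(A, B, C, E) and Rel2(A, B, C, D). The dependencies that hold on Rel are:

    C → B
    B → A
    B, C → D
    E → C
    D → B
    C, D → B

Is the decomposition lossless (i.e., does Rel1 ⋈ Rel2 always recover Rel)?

Yes

Common attributes: Rel1 ∩ Rel2 = {A, B, C}.
Closure of {A, B, C}: B, C → D applies, adding D. So (A, B, C)⁺ = {A, B, C, D}.
This closure contains every attribute of Rel2, so Rel1 ∩ Rel2 → Rel2. The join is lossless.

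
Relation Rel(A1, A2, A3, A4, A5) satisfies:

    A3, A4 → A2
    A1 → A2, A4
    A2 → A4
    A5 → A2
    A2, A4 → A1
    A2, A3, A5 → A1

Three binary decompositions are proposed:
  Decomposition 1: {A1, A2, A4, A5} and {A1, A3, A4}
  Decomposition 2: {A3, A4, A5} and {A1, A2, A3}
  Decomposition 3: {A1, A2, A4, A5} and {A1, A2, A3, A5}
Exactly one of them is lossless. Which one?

Decomposition 3

Decomposition 1: common = {A1, A4}, closure = {A1, A2, A4} → lossy.
Decomposition 2: common = {A3}, closure = {A3} → lossy.
Decomposition 3: common = {A1, A2, A5}, closure = {A1, A2, A4, A5} → lossless.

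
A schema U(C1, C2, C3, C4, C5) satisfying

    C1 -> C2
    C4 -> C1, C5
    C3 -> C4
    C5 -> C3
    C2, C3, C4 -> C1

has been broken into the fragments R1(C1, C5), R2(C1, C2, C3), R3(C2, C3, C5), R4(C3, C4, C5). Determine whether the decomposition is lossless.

Chase test. Columns are C1, C2, C3, C4, C5; row i has aⱼ where attribute j ∈ Ri, else bᵢⱼ.
Initial tableau (one row per fragment):
  row 1: a1 b12 b13 b14 a5
  row 2: a1 a2 a3 b24 b25
  row 3: b31 a2 a3 b34 a5
  row 4: b41 b42 a3 a4 a5
Rows 1 and 2 agree on C1; apply C1→C2 and equate their C2 entries.
Rows 2 and 3 agree on C3; apply C3→C4 and equate their C4 entries.
Rows 2 and 4 agree on C3; apply C3→C4 and equate their C4 entries.
Rows 1 and 3 agree on C5; apply C5→C3 and equate their C3 entries.
Rows 2 and 3 agree on C2, C3, C4; apply C2, C3, C4→C1 and equate their C1 entries.
Rows 2 and 3 agree on C4; apply C4→C1, C5 and equate their C1, C5 entries.
Rows 2 and 4 agree on C4; apply C4→C1, C5 and equate their C1, C5 entries.
Rows 1 and 2 agree on C3; apply C3→C4 and equate their C4 entries.
Rows 1 and 4 agree on C1; apply C1→C2 and equate their C2 entries.
Row 1 is now all distinguished symbols — the join is lossless.

Yes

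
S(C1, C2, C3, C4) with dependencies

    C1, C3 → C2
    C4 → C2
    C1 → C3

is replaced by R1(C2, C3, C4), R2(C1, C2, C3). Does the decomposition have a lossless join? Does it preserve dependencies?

lossy but dependency-preserving

Lossless test: (C2, C3)⁺ = {C2, C3}, which is a superkey of neither fragment — lossy.
Dependency preservation: every FD's attributes lie within a single fragment, so each can be enforced locally — preserved.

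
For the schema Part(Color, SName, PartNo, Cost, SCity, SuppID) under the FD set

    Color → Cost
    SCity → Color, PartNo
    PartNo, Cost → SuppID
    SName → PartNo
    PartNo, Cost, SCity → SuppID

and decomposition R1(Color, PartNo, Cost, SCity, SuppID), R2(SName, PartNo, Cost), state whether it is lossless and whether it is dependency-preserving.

lossy but dependency-preserving

Lossless test: (PartNo, Cost)⁺ = {PartNo, Cost, SuppID}, which is a superkey of neither fragment — lossy.
Dependency preservation: every FD's attributes lie within a single fragment, so each can be enforced locally — preserved.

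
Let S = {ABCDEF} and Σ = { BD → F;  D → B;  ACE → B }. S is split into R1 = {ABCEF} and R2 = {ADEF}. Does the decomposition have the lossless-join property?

Common attributes: R1 ∩ R2 = {AEF}.
No dependency enlarges {AEF}, so (AEF)⁺ = {AEF}.
The closure contains neither all of R1 = {ABCEF} nor all of R2 = {ADEF}, so the common attributes are not a superkey of either fragment. The join is lossy.

No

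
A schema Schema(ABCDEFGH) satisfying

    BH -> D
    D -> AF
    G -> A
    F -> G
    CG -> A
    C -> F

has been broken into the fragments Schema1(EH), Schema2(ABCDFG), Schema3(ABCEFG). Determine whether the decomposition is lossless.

Chase test. Columns are ABCDEFGH; row i has aⱼ where attribute j ∈ Schemai, else bᵢⱼ.
Initial tableau (one row per fragment):
  row 1: b11 b12 b13 b14 a5 b16 b17 a8
  row 2: a1 a2 a3 a4 b25 a6 a7 b28
  row 3: a1 a2 a3 b34 a5 a6 a7 b38
No row becomes fully distinguished — the join is lossy.

No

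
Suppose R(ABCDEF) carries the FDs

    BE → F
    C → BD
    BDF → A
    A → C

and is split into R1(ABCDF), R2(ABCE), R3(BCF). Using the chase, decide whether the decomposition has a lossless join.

No

Chase test. Columns are ABCDEF; row i has aⱼ where attribute j ∈ Ri, else bᵢⱼ.
Initial tableau (one row per fragment):
  row 1: a1 a2 a3 a4 b15 a6
  row 2: a1 a2 a3 b24 a5 b26
  row 3: b31 a2 a3 b34 b35 a6
Rows 1 and 2 agree on C; apply C→BD and equate their BD entries.
Rows 1 and 3 agree on C; apply C→BD and equate their BD entries.
Rows 1 and 3 agree on BDF; apply BDF→A and equate their A entries.
No row becomes fully distinguished — the join is lossy.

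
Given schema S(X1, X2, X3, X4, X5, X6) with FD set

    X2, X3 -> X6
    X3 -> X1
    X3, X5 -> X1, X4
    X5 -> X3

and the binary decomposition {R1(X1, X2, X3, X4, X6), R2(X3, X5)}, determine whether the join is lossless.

No

Common attributes: R1 ∩ R2 = {X3}.
Closure of {X3}: X3 → X1 applies, adding X1. So (X3)⁺ = {X1, X3}.
The closure contains neither all of R1 = {X1, X2, X3, X4, X6} nor all of R2 = {X3, X5}, so the common attributes are not a superkey of either fragment. The join is lossy.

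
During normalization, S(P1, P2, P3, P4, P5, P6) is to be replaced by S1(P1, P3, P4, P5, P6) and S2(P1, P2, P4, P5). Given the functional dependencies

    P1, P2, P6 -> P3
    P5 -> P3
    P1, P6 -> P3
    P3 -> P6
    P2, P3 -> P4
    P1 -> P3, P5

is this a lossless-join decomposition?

Yes

Common attributes: S1 ∩ S2 = {P1, P4, P5}.
Closure of {P1, P4, P5}: P5 → P3 applies, adding P3; P3 → P6 applies, adding P6. So (P1, P4, P5)⁺ = {P1, P3, P4, P5, P6}.
This closure contains every attribute of S1, so S1 ∩ S2 → S1. The join is lossless.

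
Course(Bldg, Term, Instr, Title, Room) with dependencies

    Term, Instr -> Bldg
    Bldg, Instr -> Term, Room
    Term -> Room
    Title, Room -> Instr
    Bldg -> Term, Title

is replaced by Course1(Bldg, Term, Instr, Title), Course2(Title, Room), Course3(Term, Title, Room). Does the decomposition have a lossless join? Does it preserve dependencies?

lossless but not dependency-preserving

Lossless test (chase): Rows 1 and 3 agree on Term; apply Term→Room and equate their Room entries. Rows 1 and 2 agree on Title, Room; apply Title, Room→Instr and equate their Instr entries. Rows 1 and 3 agree on Title, Room; apply Title, Room→Instr and equate their Instr entries. Rows 1 and 3 agree on Term, Instr; apply Term, Instr→Bldg and equate their Bldg entries. Row 1 is now all distinguished symbols — the join is lossless.
Dependency preservation: the restricted closure of {Title, Room} across the fragments never reaches {Instr}, so Title, Room → Instr cannot be enforced without a join — not preserved.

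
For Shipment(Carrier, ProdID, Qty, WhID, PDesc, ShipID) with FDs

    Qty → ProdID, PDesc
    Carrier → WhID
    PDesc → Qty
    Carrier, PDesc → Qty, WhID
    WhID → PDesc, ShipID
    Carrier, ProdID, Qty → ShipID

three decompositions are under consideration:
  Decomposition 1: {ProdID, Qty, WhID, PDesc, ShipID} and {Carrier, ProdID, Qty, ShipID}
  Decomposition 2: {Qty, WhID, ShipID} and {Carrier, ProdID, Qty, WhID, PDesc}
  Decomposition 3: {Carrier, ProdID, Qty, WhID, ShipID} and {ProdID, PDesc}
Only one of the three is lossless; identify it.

Decomposition 2

Decomposition 1: common = {ProdID, Qty, ShipID}, closure = {ProdID, Qty, PDesc, ShipID} → lossy.
Decomposition 2: common = {Qty, WhID}, closure = {ProdID, Qty, WhID, PDesc, ShipID} → lossless.
Decomposition 3: common = {ProdID}, closure = {ProdID} → lossy.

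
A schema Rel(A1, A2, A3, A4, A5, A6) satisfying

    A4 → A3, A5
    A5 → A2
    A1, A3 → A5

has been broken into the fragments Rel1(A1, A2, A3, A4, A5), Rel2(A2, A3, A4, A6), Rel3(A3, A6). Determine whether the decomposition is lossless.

Chase test. Columns are A1, A2, A3, A4, A5, A6; row i has aⱼ where attribute j ∈ Reli, else bᵢⱼ.
Initial tableau (one row per fragment):
  row 1: a1 a2 a3 a4 a5 b16
  row 2: b21 a2 a3 a4 b25 a6
  row 3: b31 b32 a3 b34 b35 a6
Rows 1 and 2 agree on A4; apply A4→A3, A5 and equate their A3, A5 entries.
No row becomes fully distinguished — the join is lossy.

No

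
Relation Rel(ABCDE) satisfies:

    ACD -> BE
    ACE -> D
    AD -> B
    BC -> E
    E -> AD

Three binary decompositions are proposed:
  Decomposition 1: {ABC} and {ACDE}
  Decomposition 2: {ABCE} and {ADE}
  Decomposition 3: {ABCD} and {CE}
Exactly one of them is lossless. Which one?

Decomposition 1: common = {AC}, closure = {AC} → lossy.
Decomposition 2: common = {AE}, closure = {ABDE} → lossless.
Decomposition 3: common = {C}, closure = {C} → lossy.

Decomposition 2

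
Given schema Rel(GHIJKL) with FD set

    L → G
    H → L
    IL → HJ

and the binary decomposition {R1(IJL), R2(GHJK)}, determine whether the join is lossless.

No

Common attributes: R1 ∩ R2 = {J}.
No dependency enlarges {J}, so (J)⁺ = {J}.
The closure contains neither all of R1 = {IJL} nor all of R2 = {GHJK}, so the common attributes are not a superkey of either fragment. The join is lossy.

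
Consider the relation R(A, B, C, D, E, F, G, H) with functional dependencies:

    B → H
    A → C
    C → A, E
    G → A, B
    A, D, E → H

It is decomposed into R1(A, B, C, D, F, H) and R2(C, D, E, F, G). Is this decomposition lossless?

Common attributes: R1 ∩ R2 = {C, D, F}.
Closure of {C, D, F}: C → A, E applies, adding A, E; A, D, E → H applies, adding H. So (C, D, F)⁺ = {A, C, D, E, F, H}.
The closure contains neither all of R1 = {A, B, C, D, F, H} nor all of R2 = {C, D, E, F, G}, so the common attributes are not a superkey of either fragment. The join is lossy.

No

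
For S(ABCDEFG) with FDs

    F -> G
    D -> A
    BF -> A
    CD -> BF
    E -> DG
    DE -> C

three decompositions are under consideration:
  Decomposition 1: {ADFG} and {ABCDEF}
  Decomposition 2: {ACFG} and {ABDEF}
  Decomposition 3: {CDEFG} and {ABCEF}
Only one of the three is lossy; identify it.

Decomposition 1: common = {ADF}, closure = {ADFG} → lossless.
Decomposition 2: common = {AF}, closure = {AFG} → lossy.
Decomposition 3: common = {CEF}, closure = {ABCDEFG} → lossless.

Decomposition 2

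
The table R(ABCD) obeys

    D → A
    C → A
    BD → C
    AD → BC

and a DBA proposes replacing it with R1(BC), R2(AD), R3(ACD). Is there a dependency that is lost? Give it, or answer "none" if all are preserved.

AD → BC

Check AD → BC: no single fragment contains all of {ABCD}, and the restricted closure of {AD} across the fragments never reaches {BC}.
D → A is preserved.
C → A is preserved.
BD → C is preserved.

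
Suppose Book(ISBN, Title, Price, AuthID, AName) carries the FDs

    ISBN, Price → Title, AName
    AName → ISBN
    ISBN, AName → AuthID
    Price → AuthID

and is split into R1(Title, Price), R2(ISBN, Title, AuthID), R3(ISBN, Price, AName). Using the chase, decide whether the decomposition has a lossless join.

Chase test. Columns are ISBN, Title, Price, AuthID, AName; row i has aⱼ where attribute j ∈ Ri, else bᵢⱼ.
Initial tableau (one row per fragment):
  row 1: b11 a2 a3 b14 b15
  row 2: a1 a2 b23 a4 b25
  row 3: a1 b32 a3 b34 a5
Rows 1 and 3 agree on Price; apply Price→AuthID and equate their AuthID entries.
No row becomes fully distinguished — the join is lossy.

No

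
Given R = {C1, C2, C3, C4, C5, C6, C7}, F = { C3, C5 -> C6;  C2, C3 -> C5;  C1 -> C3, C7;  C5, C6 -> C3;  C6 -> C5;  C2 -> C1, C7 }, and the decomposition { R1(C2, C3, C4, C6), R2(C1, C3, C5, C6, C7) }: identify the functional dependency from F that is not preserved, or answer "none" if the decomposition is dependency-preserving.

C2 -> C1, C7

Check C2 → C1, C7: no single fragment contains all of {C1, C2, C7}, and the restricted closure of {C2} across the fragments never reaches {C1, C7}.
C3, C5 → C6 is preserved.
C2, C3 → C5 is preserved.
C1 → C3, C7 is preserved.
C5, C6 → C3 is preserved.
C6 → C5 is preserved.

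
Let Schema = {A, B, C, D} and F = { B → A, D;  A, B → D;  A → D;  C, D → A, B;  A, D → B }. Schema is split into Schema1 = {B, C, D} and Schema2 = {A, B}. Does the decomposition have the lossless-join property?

Common attributes: Schema1 ∩ Schema2 = {B}.
Closure of {B}: B → A, D applies, adding A, D. So (B)⁺ = {A, B, D}.
This closure contains every attribute of Schema2, so Schema1 ∩ Schema2 → Schema2. The join is lossless.

Yes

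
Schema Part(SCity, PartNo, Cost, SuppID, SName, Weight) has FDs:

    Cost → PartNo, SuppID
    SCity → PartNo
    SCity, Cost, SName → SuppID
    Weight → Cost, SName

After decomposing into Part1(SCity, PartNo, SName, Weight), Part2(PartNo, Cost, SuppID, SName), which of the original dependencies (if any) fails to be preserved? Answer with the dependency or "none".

Check Weight → Cost, SName: no single fragment contains all of {Cost, SName, Weight}, and the restricted closure of {Weight} across the fragments never reaches {Cost, SName}.
Cost → PartNo, SuppID is preserved.
SCity → PartNo is preserved.
SCity, Cost, SName → SuppID is preserved.

Weight → Cost, SName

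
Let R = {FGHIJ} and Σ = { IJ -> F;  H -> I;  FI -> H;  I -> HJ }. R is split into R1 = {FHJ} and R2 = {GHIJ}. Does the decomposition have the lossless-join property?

Yes

Common attributes: R1 ∩ R2 = {HJ}.
Closure of {HJ}: H → I applies, adding I; IJ → F applies, adding F. So (HJ)⁺ = {FHIJ}.
This closure contains every attribute of R1, so R1 ∩ R2 → R1. The join is lossless.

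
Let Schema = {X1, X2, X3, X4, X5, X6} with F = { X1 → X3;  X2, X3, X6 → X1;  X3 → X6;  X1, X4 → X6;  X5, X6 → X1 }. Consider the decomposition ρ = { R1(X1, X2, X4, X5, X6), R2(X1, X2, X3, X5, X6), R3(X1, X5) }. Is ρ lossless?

Chase test. Columns are X1, X2, X3, X4, X5, X6; row i has aⱼ where attribute j ∈ Ri, else bᵢⱼ.
Initial tableau (one row per fragment):
  row 1: a1 a2 b13 a4 a5 a6
  row 2: a1 a2 a3 b24 a5 a6
  row 3: a1 b32 b33 b34 a5 b36
Rows 1 and 2 agree on X1; apply X1→X3 and equate their X3 entries.
Rows 1 and 3 agree on X1; apply X1→X3 and equate their X3 entries.
Rows 1 and 3 agree on X3; apply X3→X6 and equate their X6 entries.
Row 1 is now all distinguished symbols — the join is lossless.

Yes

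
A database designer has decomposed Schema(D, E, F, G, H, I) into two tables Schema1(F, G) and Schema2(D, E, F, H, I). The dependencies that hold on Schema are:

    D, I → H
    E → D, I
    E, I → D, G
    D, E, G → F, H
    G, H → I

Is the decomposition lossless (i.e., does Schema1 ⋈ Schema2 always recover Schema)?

No

Common attributes: Schema1 ∩ Schema2 = {F}.
No dependency enlarges {F}, so (F)⁺ = {F}.
The closure contains neither all of Schema1 = {F, G} nor all of Schema2 = {D, E, F, H, I}, so the common attributes are not a superkey of either fragment. The join is lossy.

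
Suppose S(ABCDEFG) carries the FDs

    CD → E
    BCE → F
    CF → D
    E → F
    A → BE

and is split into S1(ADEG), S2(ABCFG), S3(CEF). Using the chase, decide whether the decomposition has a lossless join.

No

Chase test. Columns are ABCDEFG; row i has aⱼ where attribute j ∈ Si, else bᵢⱼ.
Initial tableau (one row per fragment):
  row 1: a1 b12 b13 a4 a5 b16 a7
  row 2: a1 a2 a3 b24 b25 a6 a7
  row 3: b31 b32 a3 b34 a5 a6 b37
Rows 2 and 3 agree on CF; apply CF→D and equate their D entries.
Rows 1 and 3 agree on E; apply E→F and equate their F entries.
Rows 1 and 2 agree on A; apply A→BE and equate their BE entries.
No row becomes fully distinguished — the join is lossy.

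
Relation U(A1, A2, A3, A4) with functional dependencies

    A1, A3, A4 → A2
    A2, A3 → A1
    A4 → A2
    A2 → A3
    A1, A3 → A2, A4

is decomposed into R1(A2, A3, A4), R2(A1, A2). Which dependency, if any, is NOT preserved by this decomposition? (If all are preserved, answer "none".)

Check A1, A3 → A2, A4: no single fragment contains all of {A1, A2, A3, A4}, and the restricted closure of {A1, A3} across the fragments never reaches {A2, A4}.
A1, A3, A4 → A2 is preserved.
A2, A3 → A1 is preserved.
A4 → A2 is preserved.
A2 → A3 is preserved.

A1, A3 → A2, A4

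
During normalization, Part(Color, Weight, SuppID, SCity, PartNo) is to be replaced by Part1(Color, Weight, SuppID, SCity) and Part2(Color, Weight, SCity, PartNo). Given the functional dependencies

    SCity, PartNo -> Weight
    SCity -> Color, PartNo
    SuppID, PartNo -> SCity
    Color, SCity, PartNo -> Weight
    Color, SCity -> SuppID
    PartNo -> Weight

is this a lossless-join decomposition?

Common attributes: Part1 ∩ Part2 = {Color, Weight, SCity}.
Closure of {Color, Weight, SCity}: SCity → Color, PartNo applies, adding PartNo; Color, SCity → SuppID applies, adding SuppID. So (Color, Weight, SCity)⁺ = {Color, Weight, SuppID, SCity, PartNo}.
This closure contains every attribute of Part1, so Part1 ∩ Part2 → Part1. The join is lossless.

Yes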